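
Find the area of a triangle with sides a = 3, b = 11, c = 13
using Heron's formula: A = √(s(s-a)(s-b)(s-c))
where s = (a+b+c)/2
s = (3 + 11 + 13)/2 = 27/2 = 13.5
s − a = 10.5, s − b = 2.5, s − c = 0.5
s(s−a)(s−b)(s−c) = 13.5·10.5·2.5·0.5 = 177.1875
Area = √177.1875 ≈ 13.3112

s = 13.5, Area = 13.31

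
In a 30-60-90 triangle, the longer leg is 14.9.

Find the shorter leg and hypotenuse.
In a 30-60-90 triangle the sides are in ratio 1 : √3 : 2, so short leg = long leg/√3 and hypotenuse = 2·(short leg).
Short leg = 14.9/√3 ≈ 14.9/1.73205 ≈ 8.60252
Hypotenuse = 2·8.60252 ≈ 17.205

Short leg = 8.603, Hypotenuse = 17.21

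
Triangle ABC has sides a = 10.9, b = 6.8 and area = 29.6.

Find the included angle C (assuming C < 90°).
Area = ½·a·b·sin(C)  ⇒  sin(C) = 2·Area/(a·b) = 2·29.6/(10.9·6.8) = 59.2/74.12 ≈ 0.798705
C = arcsin(0.798705) ≈ 53.0066° (taking the acute solution since C < 90°)

C = 53.01°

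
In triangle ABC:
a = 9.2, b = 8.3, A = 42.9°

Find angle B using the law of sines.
a/sin(A) = b/sin(B)  ⇒  sin(B) = b·sin(A)/a = 8.3·sin(42.9°)/9.2
sin(42.9°) ≈ 0.680721
sin(B) ≈ 8.3·0.680721/9.2 ≈ 5.64998/9.2 ≈ 0.614129
B = arcsin(0.614129) ≈ 37.8886°
(Since b ≤ a we need B ≤ A, so the obtuse alternative 180° − 37.8886° ≈ 142.111° is rejected.)

B = 37.89°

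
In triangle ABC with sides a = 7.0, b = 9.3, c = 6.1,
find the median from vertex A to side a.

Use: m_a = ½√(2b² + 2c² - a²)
m_a = ½√(2·9.3² + 2·6.1² − 7.0²) = ½√(2·86.49 + 2·37.21 − 49) = ½√(172.98 + 74.42 − 49) = ½√198.4
√198.4 ≈ 14.0855, so m_a ≈ 7.04273

m_a = 7.043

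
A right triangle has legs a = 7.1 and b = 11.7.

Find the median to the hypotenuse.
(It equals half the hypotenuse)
Hypotenuse c = √(a² + b²) = √(50.41 + 136.89) = √187.3 ≈ 13.6858
Median to hypotenuse = c/2 ≈ 13.6858/2 ≈ 6.84288

Median = 6.843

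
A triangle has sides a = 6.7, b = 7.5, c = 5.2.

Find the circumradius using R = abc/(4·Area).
First find the area with Heron's formula.
s = (6.7 + 7.5 + 5.2)/2 = 9.7
Area = √(s(s−a)(s−b)(s−c)) = √(9.7·3·2.2·4.5) ≈ √288.09 ≈ 16.9732
abc = 6.7·7.5·5.2 = 261.3
R = abc/(4·Area) ≈ 261.3/(4·16.9732) = 261.3/67.8929 ≈ 3.84871

R = 3.849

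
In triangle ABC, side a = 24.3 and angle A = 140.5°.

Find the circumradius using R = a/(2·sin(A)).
R = a/(2·sin(A)) = 24.3/(2·sin(140.5°))
sin(140.5°) ≈ 0.636078
R ≈ 24.3/(2·0.636078) = 24.3/1.27216 ≈ 19.1014

R = 19.1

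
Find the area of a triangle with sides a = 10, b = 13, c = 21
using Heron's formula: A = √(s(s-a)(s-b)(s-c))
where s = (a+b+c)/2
s = (10 + 13 + 21)/2 = 44/2 = 22
s − a = 12, s − b = 9, s − c = 1
s(s−a)(s−b)(s−c) = 22·12·9·1 = 2376
Area = √2376 ≈ 48.7442

s = 22.0, Area = 48.74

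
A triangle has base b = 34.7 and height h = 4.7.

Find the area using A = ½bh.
A = ½·b·h = ½·34.7·4.7 = ½·163.09 = 81.545

Area = 81.545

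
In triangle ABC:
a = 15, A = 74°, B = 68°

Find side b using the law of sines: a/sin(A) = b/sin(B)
a/sin(A) = b/sin(B)  ⇒  b = a·sin(B)/sin(A) = 15·sin(68°)/sin(74°)
sin(68°) ≈ 0.927184, sin(74°) ≈ 0.961262
b ≈ 15·0.927184/0.961262 ≈ 13.9078/0.961262 ≈ 14.4682

b = 14.47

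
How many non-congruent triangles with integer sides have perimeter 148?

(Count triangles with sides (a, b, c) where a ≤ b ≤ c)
Let a ≤ b ≤ c with a + b + c = 148. The only binding inequality is a + b > c, i.e. 148 − c > c, so c < 148/2; and c ≥ 148/3 since c is the largest side.
So 50 ≤ c ≤ 73. For each c, b runs from ⌈(148 − c)/2⌉ up to c (then a = 148 − b − c satisfies 1 ≤ a ≤ b automatically), giving c − ⌈(148 − c)/2⌉ + 1 choices.
Summing over c: 2 + 3 + 5 + 6 + … + 35 + 36  (24 terms, c = 50, …, 73) = 456
Check (closed form: nearest integer to p²/48 for even p, (p+3)²/48 for odd p): 148²/48 = 21904/48 ≈ 456.33 → 456

456 triangles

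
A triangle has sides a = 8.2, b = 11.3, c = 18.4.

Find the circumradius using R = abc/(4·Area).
First find the area with Heron's formula.
s = (8.2 + 11.3 + 18.4)/2 = 18.95
Area = √(s(s−a)(s−b)(s−c)) = √(18.95·10.75·7.65·0.55) ≈ √857.12 ≈ 29.2766
abc = 8.2·11.3·18.4 = 1704.944
R = abc/(4·Area) ≈ 1704.944/(4·29.2766) = 1704.944/117.106 ≈ 14.5589

R = 14.56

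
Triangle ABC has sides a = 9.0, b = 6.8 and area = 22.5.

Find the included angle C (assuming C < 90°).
Area = ½·a·b·sin(C)  ⇒  sin(C) = 2·Area/(a·b) = 2·22.5/(9.0·6.8) = 45/61.2 ≈ 0.735294
C = arcsin(0.735294) ≈ 47.3321° (taking the acute solution since C < 90°)

C = 47.33°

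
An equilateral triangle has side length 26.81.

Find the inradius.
r = Area/s with s the semi-perimeter.
Area = (√3/4)·26.81² = (√3/4)·718.7761 ≈ 0.433013·718.7761 ≈ 311.239
s = 3·26.81/2 = 40.215
r ≈ 311.239/40.215 ≈ 7.73938
(Equivalently r = side/(2√3) = 26.81/3.4641 ≈ 7.73938.)

r = 7.739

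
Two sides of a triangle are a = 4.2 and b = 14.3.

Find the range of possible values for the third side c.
Triangle inequality: |a − b| < c < a + b
|a − b| = |4.2 − 14.3| = 10.1
a + b = 4.2 + 14.3 = 18.5

10.1 < c < 18.5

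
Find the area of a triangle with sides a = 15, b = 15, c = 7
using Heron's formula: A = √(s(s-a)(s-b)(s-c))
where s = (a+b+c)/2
s = (15 + 15 + 7)/2 = 37/2 = 18.5
s − a = 3.5, s − b = 3.5, s − c = 11.5
s(s−a)(s−b)(s−c) = 18.5·3.5·3.5·11.5 = 2606.1875
Area = √2606.1875 ≈ 51.0508

s = 18.5, Area = 51.05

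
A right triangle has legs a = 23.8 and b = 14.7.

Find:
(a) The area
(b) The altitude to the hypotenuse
(a) The legs are perpendicular, so Area = ½·a·b = ½·23.8·14.7 = ½·349.86 = 174.93
(b) Hypotenuse c = √(a² + b²) = √(566.44 + 216.09) = √782.53 ≈ 27.9737
    Area = ½·c·h_c  ⇒  h_c = 2·Area/c = 349.86/27.9737 ≈ 12.5067

Area = 174.93, h_c = 12.51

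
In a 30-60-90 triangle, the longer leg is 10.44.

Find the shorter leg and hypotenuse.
In a 30-60-90 triangle the sides are in ratio 1 : √3 : 2, so short leg = long leg/√3 and hypotenuse = 2·(short leg).
Short leg = 10.44/√3 ≈ 10.44/1.73205 ≈ 6.02754
Hypotenuse = 2·6.02754 ≈ 12.0551

Short leg = 6.028, Hypotenuse = 12.06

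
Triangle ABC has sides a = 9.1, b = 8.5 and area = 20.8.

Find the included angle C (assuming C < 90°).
Area = ½·a·b·sin(C)  ⇒  sin(C) = 2·Area/(a·b) = 2·20.8/(9.1·8.5) = 41.6/77.35 ≈ 0.537815
C = arcsin(0.537815) ≈ 32.535° (taking the acute solution since C < 90°)

C = 32.54°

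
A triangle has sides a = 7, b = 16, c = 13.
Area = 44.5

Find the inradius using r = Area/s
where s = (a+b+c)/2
s = (7 + 16 + 13)/2 = 36/2 = 18
r = Area/s = 44.5/18 ≈ 2.47222

r = 2.472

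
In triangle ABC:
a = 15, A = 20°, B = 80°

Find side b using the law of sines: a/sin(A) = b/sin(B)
a/sin(A) = b/sin(B)  ⇒  b = a·sin(B)/sin(A) = 15·sin(80°)/sin(20°)
sin(80°) ≈ 0.984808, sin(20°) ≈ 0.34202
b ≈ 15·0.984808/0.34202 ≈ 14.7721/0.34202 ≈ 43.1908

b = 43.19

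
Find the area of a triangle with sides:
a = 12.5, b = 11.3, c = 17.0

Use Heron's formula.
s = (12.5 + 11.3 + 17.0)/2 = 40.8/2 = 20.4
s − a = 7.9, s − b = 9.1, s − c = 3.4
s(s−a)(s−b)(s−c) = 20.4·7.9·9.1·3.4 ≈ 4986.29
Area = √4986.29 ≈ 70.6137

Area = 70.61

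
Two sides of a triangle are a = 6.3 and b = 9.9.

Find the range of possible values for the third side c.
Triangle inequality: |a − b| < c < a + b
|a − b| = |6.3 − 9.9| = 3.6
a + b = 6.3 + 9.9 = 16.2

3.6 < c < 16.2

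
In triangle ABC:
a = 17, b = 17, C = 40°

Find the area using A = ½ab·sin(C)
A = ½·a·b·sin(C) = ½·17·17·sin(40°)
sin(40°) ≈ 0.642788
A ≈ ½·289·0.642788 = 144.5·0.642788 ≈ 92.8828

Area = 92.88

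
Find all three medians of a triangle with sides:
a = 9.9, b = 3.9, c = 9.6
Median formula: m_a = ½√(2b² + 2c² − a²) (and cyclically). a² = 98.01, b² = 15.21, c² = 92.16.
m_a = ½√(2·15.21 + 2·92.16 − 98.01) = ½√116.73 ≈ ½·10.8042 ≈ 5.40208
m_b = ½√(2·98.01 + 2·92.16 − 15.21) = ½√365.13 ≈ ½·19.1084 ≈ 9.55419
m_c = ½√(2·98.01 + 2·15.21 − 92.16) = ½√134.28 ≈ ½·11.5879 ≈ 5.79396

m_a = 5.402, m_b = 9.554, m_c = 5.794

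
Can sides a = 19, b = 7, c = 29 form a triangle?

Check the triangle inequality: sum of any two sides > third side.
a + b vs c: 19 + 7 = 26 ≤ 29  ✗
a + c vs b: 19 + 29 = 48 > 7  ✓
b + c vs a: 7 + 29 = 36 > 19  ✓

No: 19 + 7 = 26 is not > 29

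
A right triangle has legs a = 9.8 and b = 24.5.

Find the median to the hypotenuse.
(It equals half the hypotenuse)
Hypotenuse c = √(a² + b²) = √(96.04 + 600.25) = √696.29 ≈ 26.3873
Median to hypotenuse = c/2 ≈ 26.3873/2 ≈ 13.1937

Median = 13.19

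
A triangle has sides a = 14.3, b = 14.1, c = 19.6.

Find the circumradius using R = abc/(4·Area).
First find the area with Heron's formula.
s = (14.3 + 14.1 + 19.6)/2 = 24
Area = √(s(s−a)(s−b)(s−c)) = √(24·9.7·9.9·4.4) ≈ √10140.8 ≈ 100.701
abc = 14.3·14.1·19.6 = 3951.948
R = abc/(4·Area) ≈ 3951.948/(4·100.701) = 3951.948/402.806 ≈ 9.81106

R = 9.811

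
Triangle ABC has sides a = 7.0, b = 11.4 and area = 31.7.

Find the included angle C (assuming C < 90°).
Area = ½·a·b·sin(C)  ⇒  sin(C) = 2·Area/(a·b) = 2·31.7/(7.0·11.4) = 63.4/79.8 ≈ 0.794486
C = arcsin(0.794486) ≈ 52.6068° (taking the acute solution since C < 90°)

C = 52.61°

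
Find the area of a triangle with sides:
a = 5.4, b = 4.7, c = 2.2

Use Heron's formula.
s = (5.4 + 4.7 + 2.2)/2 = 12.3/2 = 6.15
s − a = 0.75, s − b = 1.45, s − c = 3.95
s(s−a)(s−b)(s−c) = 6.15·0.75·1.45·3.95 ≈ 26.4181
Area = √26.4181 ≈ 5.13985

Area = 5.14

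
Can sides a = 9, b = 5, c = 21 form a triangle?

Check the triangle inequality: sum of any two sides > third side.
a + b vs c: 9 + 5 = 14 ≤ 21  ✗
a + c vs b: 9 + 21 = 30 > 5  ✓
b + c vs a: 5 + 21 = 26 > 9  ✓

No: 9 + 5 = 14 is not > 21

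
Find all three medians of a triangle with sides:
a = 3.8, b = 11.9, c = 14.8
Median formula: m_a = ½√(2b² + 2c² − a²) (and cyclically). a² = 14.44, b² = 141.61, c² = 219.04.
m_a = ½√(2·141.61 + 2·219.04 − 14.44) = ½√706.86 ≈ ½·26.5868 ≈ 13.2934
m_b = ½√(2·14.44 + 2·219.04 − 141.61) = ½√325.35 ≈ ½·18.0375 ≈ 9.01873
m_c = ½√(2·14.44 + 2·141.61 − 219.04) = ½√93.06 ≈ ½·9.64676 ≈ 4.82338

m_a = 13.29, m_b = 9.019, m_c = 4.823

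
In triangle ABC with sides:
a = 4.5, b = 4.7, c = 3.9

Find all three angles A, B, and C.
Law of cosines for each angle (a² = 20.25, b² = 22.09, c² = 15.21):
cos(A) = (b² + c² − a²)/(2bc) = (22.09 + 15.21 − 20.25)/(2·4.7·3.9) = 17.05/36.66 ≈ 0.465085  ⇒  A ≈ 62.2843°
cos(B) = (a² + c² − b²)/(2ac) = (20.25 + 15.21 − 22.09)/(2·4.5·3.9) = 13.37/35.1 ≈ 0.380912  ⇒  B ≈ 67.6098°
cos(C) = (a² + b² − c²)/(2ab) = (20.25 + 22.09 − 15.21)/(2·4.5·4.7) = 27.13/42.3 ≈ 0.641371  ⇒  C ≈ 50.1059°
Check: A + B + C ≈ 180°

A = 62.28°, B = 67.61°, C = 50.11°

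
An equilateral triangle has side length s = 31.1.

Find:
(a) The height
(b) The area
(a) The height splits the triangle into two 30-60-90 halves: h = s·√3/2 = 31.1·1.73205/2 ≈ 53.8668/2 ≈ 26.9334
(b) Area = (√3/4)·s² = (√3/4)·31.1² = (√3/4)·967.21 ≈ 0.433013·967.21 ≈ 418.814

Height = 26.93, Area = 418.8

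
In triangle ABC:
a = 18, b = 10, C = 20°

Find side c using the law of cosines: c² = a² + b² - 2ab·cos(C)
c² = 18² + 10² − 2·18·10·cos(20°)
cos(20°) ≈ 0.939693
c² ≈ 324 + 100 − 360·(0.939693) ≈ 424 − 338.289 ≈ 85.7107
c ≈ √85.7107 ≈ 9.258

c = 9.258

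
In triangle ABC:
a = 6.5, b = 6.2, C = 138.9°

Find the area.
Two sides and the included angle (SAS): A = ½·a·b·sin(C) = ½·6.5·6.2·sin(138.9°)
sin(138.9°) ≈ 0.657375
A ≈ ½·40.3·0.657375 = 20.15·0.657375 ≈ 13.2461

Area = 13.25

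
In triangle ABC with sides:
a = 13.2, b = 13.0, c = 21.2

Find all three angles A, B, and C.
Law of cosines for each angle (a² = 174.24, b² = 169, c² = 449.44):
cos(A) = (b² + c² − a²)/(2bc) = (169 + 449.44 − 174.24)/(2·13.0·21.2) = 444.2/551.2 ≈ 0.805878  ⇒  A ≈ 36.3049°
cos(B) = (a² + c² − b²)/(2ac) = (174.24 + 449.44 − 169)/(2·13.2·21.2) = 454.68/559.68 ≈ 0.812393  ⇒  B ≈ 35.6696°
cos(C) = (a² + b² − c²)/(2ab) = (174.24 + 169 − 449.44)/(2·13.2·13.0) = -106.2/343.2 ≈ -0.309441  ⇒  C ≈ 108.026°
Check: A + B + C ≈ 180°

A = 36.3°, B = 35.67°, C = 108°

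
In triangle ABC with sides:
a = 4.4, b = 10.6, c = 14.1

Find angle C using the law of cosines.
c² = a² + b² − 2ab·cos(C)  ⇒  cos(C) = (a² + b² − c²)/(2ab)
cos(C) = (4.4² + 10.6² − 14.1²)/(2·4.4·10.6) = (19.36 + 112.36 − 198.81)/93.28 = -67.09/93.28 ≈ -0.719232
C = arccos(-0.719232) ≈ 135.991°

C = 136°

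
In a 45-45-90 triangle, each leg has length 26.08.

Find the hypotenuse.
In a 45-45-90 triangle the sides are in ratio 1 : 1 : √2, so hypotenuse = leg·√2.
Hypotenuse = 26.08·√2 ≈ 26.08·1.41421 ≈ 36.8827

Hypotenuse = 26.08√2 = 36.88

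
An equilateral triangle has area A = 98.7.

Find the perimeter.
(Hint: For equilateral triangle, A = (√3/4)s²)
A = (√3/4)s²  ⇒  s² = 4A/√3 = 4·98.7/√3 = 394.8/1.73205 ≈ 227.938
s ≈ √227.938 ≈ 15.0976
Perimeter = 3s ≈ 3·15.0976 ≈ 45.2928

Perimeter = 45.29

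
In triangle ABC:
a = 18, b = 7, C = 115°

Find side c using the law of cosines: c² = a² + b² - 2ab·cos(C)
c² = 18² + 7² − 2·18·7·cos(115°)
cos(115°) ≈ -0.422618
c² ≈ 324 + 49 − 252·(-0.422618) ≈ 373 + 106.5 ≈ 479.5
c ≈ √479.5 ≈ 21.8975

c = 21.9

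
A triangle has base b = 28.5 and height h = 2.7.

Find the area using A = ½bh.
A = ½·b·h = ½·28.5·2.7 = ½·76.95 = 38.475

Area = 38.475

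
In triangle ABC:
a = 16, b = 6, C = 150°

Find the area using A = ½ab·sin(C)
A = ½·a·b·sin(C) = ½·16·6·sin(150°)
sin(150°) ≈ 0.5
A ≈ ½·96·0.5 = 48·0.5 ≈ 24

Area = 24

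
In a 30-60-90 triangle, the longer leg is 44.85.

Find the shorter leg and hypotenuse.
In a 30-60-90 triangle the sides are in ratio 1 : √3 : 2, so short leg = long leg/√3 and hypotenuse = 2·(short leg).
Short leg = 44.85/√3 ≈ 44.85/1.73205 ≈ 25.8942
Hypotenuse = 2·25.8942 ≈ 51.7883

Short leg = 25.89, Hypotenuse = 51.79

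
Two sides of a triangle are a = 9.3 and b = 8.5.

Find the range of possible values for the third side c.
Triangle inequality: |a − b| < c < a + b
|a − b| = |9.3 − 8.5| = 0.8
a + b = 9.3 + 8.5 = 17.8

0.8 < c < 17.8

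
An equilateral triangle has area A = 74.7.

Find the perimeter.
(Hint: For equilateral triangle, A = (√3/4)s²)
A = (√3/4)s²  ⇒  s² = 4A/√3 = 4·74.7/√3 = 298.8/1.73205 ≈ 172.512
s ≈ √172.512 ≈ 13.1344
Perimeter = 3s ≈ 3·13.1344 ≈ 39.4032

Perimeter = 39.4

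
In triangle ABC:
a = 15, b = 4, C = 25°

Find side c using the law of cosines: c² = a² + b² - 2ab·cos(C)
c² = 15² + 4² − 2·15·4·cos(25°)
cos(25°) ≈ 0.906308
c² ≈ 225 + 16 − 120·(0.906308) ≈ 241 − 108.757 ≈ 132.243
c ≈ √132.243 ≈ 11.4997

c = 11.5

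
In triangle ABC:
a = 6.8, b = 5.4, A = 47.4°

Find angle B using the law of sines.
a/sin(A) = b/sin(B)  ⇒  sin(B) = b·sin(A)/a = 5.4·sin(47.4°)/6.8
sin(47.4°) ≈ 0.736097
sin(B) ≈ 5.4·0.736097/6.8 ≈ 3.97492/6.8 ≈ 0.584548
B = arcsin(0.584548) ≈ 35.771°
(Since b ≤ a we need B ≤ A, so the obtuse alternative 180° − 35.771° ≈ 144.229° is rejected.)

B = 35.77°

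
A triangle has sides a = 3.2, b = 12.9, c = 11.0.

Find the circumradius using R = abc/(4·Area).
First find the area with Heron's formula.
s = (3.2 + 12.9 + 11.0)/2 = 13.55
Area = √(s(s−a)(s−b)(s−c)) = √(13.55·10.35·0.65·2.55) ≈ √232.452 ≈ 15.2464
abc = 3.2·12.9·11.0 = 454.08
R = abc/(4·Area) ≈ 454.08/(4·15.2464) = 454.08/60.9855 ≈ 7.4457

R = 7.446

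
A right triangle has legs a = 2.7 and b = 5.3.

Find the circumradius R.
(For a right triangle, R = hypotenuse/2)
Hypotenuse c = √(a² + b²) = √(7.29 + 28.09) = √35.38 ≈ 5.94811
R = c/2 ≈ 5.94811/2 ≈ 2.97405

R = 2.974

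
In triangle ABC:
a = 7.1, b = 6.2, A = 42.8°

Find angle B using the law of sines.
a/sin(A) = b/sin(B)  ⇒  sin(B) = b·sin(A)/a = 6.2·sin(42.8°)/7.1
sin(42.8°) ≈ 0.679441
sin(B) ≈ 6.2·0.679441/7.1 ≈ 4.21254/7.1 ≈ 0.593315
B = arcsin(0.593315) ≈ 36.3926°
(Since b ≤ a we need B ≤ A, so the obtuse alternative 180° − 36.3926° ≈ 143.607° is rejected.)

B = 36.39°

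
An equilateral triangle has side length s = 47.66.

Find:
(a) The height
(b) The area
(a) The height splits the triangle into two 30-60-90 halves: h = s·√3/2 = 47.66·1.73205/2 ≈ 82.5495/2 ≈ 41.2748
(b) Area = (√3/4)·s² = (√3/4)·47.66² = (√3/4)·2271.4756 ≈ 0.433013·2271.4756 ≈ 983.578

Height = 41.27, Area = 983.6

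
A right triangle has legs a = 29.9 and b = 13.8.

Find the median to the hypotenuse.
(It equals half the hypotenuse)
Hypotenuse c = √(a² + b²) = √(894.01 + 190.44) = √1084.45 ≈ 32.931
Median to hypotenuse = c/2 ≈ 32.931/2 ≈ 16.4655

Median = 16.47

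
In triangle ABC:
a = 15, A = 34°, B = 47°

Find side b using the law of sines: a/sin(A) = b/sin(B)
a/sin(A) = b/sin(B)  ⇒  b = a·sin(B)/sin(A) = 15·sin(47°)/sin(34°)
sin(47°) ≈ 0.731354, sin(34°) ≈ 0.559193
b ≈ 15·0.731354/0.559193 ≈ 10.9703/0.559193 ≈ 19.6181

b = 19.62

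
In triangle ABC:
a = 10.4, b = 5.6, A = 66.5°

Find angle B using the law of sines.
a/sin(A) = b/sin(B)  ⇒  sin(B) = b·sin(A)/a = 5.6·sin(66.5°)/10.4
sin(66.5°) ≈ 0.91706
sin(B) ≈ 5.6·0.91706/10.4 ≈ 5.13554/10.4 ≈ 0.493802
B = arcsin(0.493802) ≈ 29.5908°
(Since b ≤ a we need B ≤ A, so the obtuse alternative 180° − 29.5908° ≈ 150.409° is rejected.)

B = 29.59°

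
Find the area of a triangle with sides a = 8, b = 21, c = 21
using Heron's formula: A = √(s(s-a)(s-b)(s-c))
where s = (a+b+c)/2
s = (8 + 21 + 21)/2 = 50/2 = 25
s − a = 17, s − b = 4, s − c = 4
s(s−a)(s−b)(s−c) = 25·17·4·4 = 6800
Area = √6800 ≈ 82.4621

s = 25.0, Area = 82.46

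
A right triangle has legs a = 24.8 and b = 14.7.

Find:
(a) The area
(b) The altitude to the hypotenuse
(a) The legs are perpendicular, so Area = ½·a·b = ½·24.8·14.7 = ½·364.56 = 182.28
(b) Hypotenuse c = √(a² + b²) = √(615.04 + 216.09) = √831.13 ≈ 28.8293
    Area = ½·c·h_c  ⇒  h_c = 2·Area/c = 364.56/28.8293 ≈ 12.6455

Area = 182.28, h_c = 12.65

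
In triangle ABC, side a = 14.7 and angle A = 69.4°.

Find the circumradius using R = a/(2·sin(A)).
R = a/(2·sin(A)) = 14.7/(2·sin(69.4°))
sin(69.4°) ≈ 0.93606
R ≈ 14.7/(2·0.93606) = 14.7/1.87212 ≈ 7.85206

R = 7.852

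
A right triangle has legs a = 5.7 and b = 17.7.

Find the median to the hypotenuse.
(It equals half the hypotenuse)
Hypotenuse c = √(a² + b²) = √(32.49 + 313.29) = √345.78 ≈ 18.5952
Median to hypotenuse = c/2 ≈ 18.5952/2 ≈ 9.29758

Median = 9.298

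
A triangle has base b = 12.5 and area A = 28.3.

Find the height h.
A = ½·b·h  ⇒  h = 2A/b = 2·28.3/12.5 = 56.6/12.5 ≈ 4.528

h = 4.528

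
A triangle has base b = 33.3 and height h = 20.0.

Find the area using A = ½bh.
A = ½·b·h = ½·33.3·20.0 = ½·666 = 333

Area = 333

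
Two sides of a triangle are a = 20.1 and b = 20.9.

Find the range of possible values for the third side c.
Triangle inequality: |a − b| < c < a + b
|a − b| = |20.1 − 20.9| = 0.8
a + b = 20.1 + 20.9 = 41

0.8 < c < 41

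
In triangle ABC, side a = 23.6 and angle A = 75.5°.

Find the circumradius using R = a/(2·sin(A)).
R = a/(2·sin(A)) = 23.6/(2·sin(75.5°))
sin(75.5°) ≈ 0.968148
R ≈ 23.6/(2·0.968148) = 23.6/1.9363 ≈ 12.1882

R = 12.19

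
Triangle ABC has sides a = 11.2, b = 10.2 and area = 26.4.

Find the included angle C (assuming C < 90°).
Area = ½·a·b·sin(C)  ⇒  sin(C) = 2·Area/(a·b) = 2·26.4/(11.2·10.2) = 52.8/114.24 ≈ 0.462185
C = arcsin(0.462185) ≈ 27.5282° (taking the acute solution since C < 90°)

C = 27.53°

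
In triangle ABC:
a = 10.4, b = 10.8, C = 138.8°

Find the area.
Two sides and the included angle (SAS): A = ½·a·b·sin(C) = ½·10.4·10.8·sin(138.8°)
sin(138.8°) ≈ 0.658689
A ≈ ½·112.32·0.658689 = 56.16·0.658689 ≈ 36.992

Area = 36.99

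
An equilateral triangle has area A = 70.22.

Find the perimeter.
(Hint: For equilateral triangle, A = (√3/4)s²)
A = (√3/4)s²  ⇒  s² = 4A/√3 = 4·70.22/√3 = 280.88/1.73205 ≈ 162.166
s ≈ √162.166 ≈ 12.7344
Perimeter = 3s ≈ 3·12.7344 ≈ 38.2033

Perimeter = 38.2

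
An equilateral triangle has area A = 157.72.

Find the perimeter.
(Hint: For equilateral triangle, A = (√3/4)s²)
A = (√3/4)s²  ⇒  s² = 4A/√3 = 4·157.72/√3 = 630.88/1.73205 ≈ 364.239
s ≈ √364.239 ≈ 19.085
Perimeter = 3s ≈ 3·19.085 ≈ 57.2551

Perimeter = 57.26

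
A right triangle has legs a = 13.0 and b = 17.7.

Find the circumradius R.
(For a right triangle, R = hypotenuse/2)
Hypotenuse c = √(a² + b²) = √(169 + 313.29) = √482.29 ≈ 21.9611
R = c/2 ≈ 21.9611/2 ≈ 10.9806

R = 10.98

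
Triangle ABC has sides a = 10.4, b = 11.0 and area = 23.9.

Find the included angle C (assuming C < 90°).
Area = ½·a·b·sin(C)  ⇒  sin(C) = 2·Area/(a·b) = 2·23.9/(10.4·11.0) = 47.8/114.4 ≈ 0.417832
C = arcsin(0.417832) ≈ 24.6978° (taking the acute solution since C < 90°)

C = 24.7°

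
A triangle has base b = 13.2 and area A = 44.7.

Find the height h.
A = ½·b·h  ⇒  h = 2A/b = 2·44.7/13.2 = 89.4/13.2 ≈ 6.77273

h = 6.773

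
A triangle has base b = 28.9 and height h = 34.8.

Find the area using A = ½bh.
A = ½·b·h = ½·28.9·34.8 = ½·1005.72 = 502.86

Area = 502.86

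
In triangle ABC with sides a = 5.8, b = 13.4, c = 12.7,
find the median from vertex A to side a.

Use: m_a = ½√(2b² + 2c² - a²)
m_a = ½√(2·13.4² + 2·12.7² − 5.8²) = ½√(2·179.56 + 2·161.29 − 33.64) = ½√(359.12 + 322.58 − 33.64) = ½√648.06
√648.06 ≈ 25.457, so m_a ≈ 12.7285

m_a = 12.73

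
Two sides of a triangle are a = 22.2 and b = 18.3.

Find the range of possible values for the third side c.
Triangle inequality: |a − b| < c < a + b
|a − b| = |22.2 − 18.3| = 3.9
a + b = 22.2 + 18.3 = 40.5

3.9 < c < 40.5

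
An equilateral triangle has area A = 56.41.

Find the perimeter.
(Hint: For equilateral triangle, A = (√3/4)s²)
A = (√3/4)s²  ⇒  s² = 4A/√3 = 4·56.41/√3 = 225.64/1.73205 ≈ 130.273
s ≈ √130.273 ≈ 11.4137
Perimeter = 3s ≈ 3·11.4137 ≈ 34.2412

Perimeter = 34.24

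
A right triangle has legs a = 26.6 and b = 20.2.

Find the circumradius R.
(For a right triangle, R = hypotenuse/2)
Hypotenuse c = √(a² + b²) = √(707.56 + 408.04) = √1115.6 ≈ 33.4006
R = c/2 ≈ 33.4006/2 ≈ 16.7003

R = 16.7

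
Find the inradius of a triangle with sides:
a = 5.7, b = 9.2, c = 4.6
r = Area/s where s is the semi-perimeter.
s = (5.7 + 9.2 + 4.6)/2 = 19.5/2 = 9.75
Area = √(s(s−a)(s−b)(s−c)) = √(9.75·4.05·0.55·5.15) ≈ √111.848 ≈ 10.5758
r ≈ 10.5758/9.75 ≈ 1.0847

r = 1.085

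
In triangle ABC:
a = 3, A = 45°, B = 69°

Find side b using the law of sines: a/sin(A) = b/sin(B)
a/sin(A) = b/sin(B)  ⇒  b = a·sin(B)/sin(A) = 3·sin(69°)/sin(45°)
sin(69°) ≈ 0.93358, sin(45°) ≈ 0.707107
b ≈ 3·0.93358/0.707107 ≈ 2.80074/0.707107 ≈ 3.96085

b = 3.961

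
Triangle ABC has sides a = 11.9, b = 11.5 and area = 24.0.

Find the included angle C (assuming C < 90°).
Area = ½·a·b·sin(C)  ⇒  sin(C) = 2·Area/(a·b) = 2·24.0/(11.9·11.5) = 48/136.85 ≈ 0.350749
C = arcsin(0.350749) ≈ 20.5331° (taking the acute solution since C < 90°)

C = 20.53°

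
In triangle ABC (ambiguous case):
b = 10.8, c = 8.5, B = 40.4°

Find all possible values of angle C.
b/sin(B) = c/sin(C)  ⇒  sin(C) = c·sin(B)/b = 8.5·sin(40.4°)/10.8
sin(40.4°) ≈ 0.64812
sin(C) ≈ 8.5·0.64812/10.8 ≈ 5.50902/10.8 ≈ 0.510094
Candidate 1: C₁ = arcsin(0.510094) ≈ 30.6701°  →  A = 180° − 40.4° − 30.6701° ≈ 108.93° > 0, valid
Candidate 2: C₂ = 180° − C₁ ≈ 149.33°  →  A = 180° − 40.4° − 149.33° ≈ -9.7299° ≤ 0, not a valid triangle

C = 30.67° (one solution)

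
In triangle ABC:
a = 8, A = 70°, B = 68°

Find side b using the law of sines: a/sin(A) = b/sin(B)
a/sin(A) = b/sin(B)  ⇒  b = a·sin(B)/sin(A) = 8·sin(68°)/sin(70°)
sin(68°) ≈ 0.927184, sin(70°) ≈ 0.939693
b ≈ 8·0.927184/0.939693 ≈ 7.41747/0.939693 ≈ 7.89351

b = 7.894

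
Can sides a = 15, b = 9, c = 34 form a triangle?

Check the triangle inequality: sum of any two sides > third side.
a + b vs c: 15 + 9 = 24 ≤ 34  ✗
a + c vs b: 15 + 34 = 49 > 9  ✓
b + c vs a: 9 + 34 = 43 > 15  ✓

No: 15 + 9 = 24 is not > 34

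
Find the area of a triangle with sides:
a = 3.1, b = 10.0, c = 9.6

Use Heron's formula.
s = (3.1 + 10.0 + 9.6)/2 = 22.7/2 = 11.35
s − a = 8.25, s − b = 1.35, s − c = 1.75
s(s−a)(s−b)(s−c) = 11.35·8.25·1.35·1.75 ≈ 221.219
Area = √221.219 ≈ 14.8734

Area = 14.87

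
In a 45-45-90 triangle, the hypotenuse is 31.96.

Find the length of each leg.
In a 45-45-90 triangle hypotenuse = leg·√2, so leg = hypotenuse/√2.
Leg = 31.96/√2 ≈ 31.96/1.41421 ≈ 22.5991

Each leg = 22.6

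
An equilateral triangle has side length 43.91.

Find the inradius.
r = Area/s with s the semi-perimeter.
Area = (√3/4)·43.91² = (√3/4)·1928.0881 ≈ 0.433013·1928.0881 ≈ 834.887
s = 3·43.91/2 = 65.865
r ≈ 834.887/65.865 ≈ 12.6757
(Equivalently r = side/(2√3) = 43.91/3.4641 ≈ 12.6757.)

r = 12.68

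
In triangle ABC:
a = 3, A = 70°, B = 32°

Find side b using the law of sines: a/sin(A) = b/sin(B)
a/sin(A) = b/sin(B)  ⇒  b = a·sin(B)/sin(A) = 3·sin(32°)/sin(70°)
sin(32°) ≈ 0.529919, sin(70°) ≈ 0.939693
b ≈ 3·0.529919/0.939693 ≈ 1.58976/0.939693 ≈ 1.69178

b = 1.692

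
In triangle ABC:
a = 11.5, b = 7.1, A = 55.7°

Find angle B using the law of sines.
a/sin(A) = b/sin(B)  ⇒  sin(B) = b·sin(A)/a = 7.1·sin(55.7°)/11.5
sin(55.7°) ≈ 0.826098
sin(B) ≈ 7.1·0.826098/11.5 ≈ 5.8653/11.5 ≈ 0.510026
B = arcsin(0.510026) ≈ 30.6656°
(Since b ≤ a we need B ≤ A, so the obtuse alternative 180° − 30.6656° ≈ 149.334° is rejected.)

B = 30.67°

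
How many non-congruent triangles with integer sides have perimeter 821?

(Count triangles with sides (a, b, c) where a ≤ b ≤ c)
Let a ≤ b ≤ c with a + b + c = 821. The only binding inequality is a + b > c, i.e. 821 − c > c, so c < 821/2; and c ≥ 821/3 since c is the largest side.
So 274 ≤ c ≤ 410. For each c, b runs from ⌈(821 − c)/2⌉ up to c (then a = 821 − b − c satisfies 1 ≤ a ≤ b automatically), giving c − ⌈(821 − c)/2⌉ + 1 choices.
Summing over c: 1 + 3 + 4 + 6 + … + 204 + 205  (137 terms, c = 274, …, 410) = 14145
Check (closed form: nearest integer to p²/48 for even p, (p+3)²/48 for odd p): (821+3)²/48 = 824²/48 = 678976/48 ≈ 14145.33 → 14145

14145 triangles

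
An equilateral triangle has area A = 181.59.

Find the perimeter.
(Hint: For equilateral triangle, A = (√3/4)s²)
A = (√3/4)s²  ⇒  s² = 4A/√3 = 4·181.59/√3 = 726.36/1.73205 ≈ 419.364
s ≈ √419.364 ≈ 20.4784
Perimeter = 3s ≈ 3·20.4784 ≈ 61.4351

Perimeter = 61.44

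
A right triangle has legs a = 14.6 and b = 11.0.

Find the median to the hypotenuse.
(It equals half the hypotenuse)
Hypotenuse c = √(a² + b²) = √(213.16 + 121) = √334.16 ≈ 18.28
Median to hypotenuse = c/2 ≈ 18.28/2 ≈ 9.14002

Median = 9.14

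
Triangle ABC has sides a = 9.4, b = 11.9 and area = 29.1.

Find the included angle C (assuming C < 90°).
Area = ½·a·b·sin(C)  ⇒  sin(C) = 2·Area/(a·b) = 2·29.1/(9.4·11.9) = 58.2/111.86 ≈ 0.520293
C = arcsin(0.520293) ≈ 31.3519° (taking the acute solution since C < 90°)

C = 31.35°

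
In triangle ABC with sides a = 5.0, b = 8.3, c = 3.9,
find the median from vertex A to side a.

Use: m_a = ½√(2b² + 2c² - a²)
m_a = ½√(2·8.3² + 2·3.9² − 5.0²) = ½√(2·68.89 + 2·15.21 − 25) = ½√(137.78 + 30.42 − 25) = ½√143.2
√143.2 ≈ 11.9666, so m_a ≈ 5.98331

m_a = 5.983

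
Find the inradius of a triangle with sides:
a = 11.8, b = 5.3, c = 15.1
r = Area/s where s is the semi-perimeter.
s = (11.8 + 5.3 + 15.1)/2 = 32.2/2 = 16.1
Area = √(s(s−a)(s−b)(s−c)) = √(16.1·4.3·10.8·1) ≈ √747.684 ≈ 27.3438
r ≈ 27.3438/16.1 ≈ 1.69837

r = 1.698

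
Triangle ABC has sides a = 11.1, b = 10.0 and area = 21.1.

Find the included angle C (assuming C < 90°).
Area = ½·a·b·sin(C)  ⇒  sin(C) = 2·Area/(a·b) = 2·21.1/(11.1·10.0) = 42.2/111 ≈ 0.38018
C = arcsin(0.38018) ≈ 22.3448° (taking the acute solution since C < 90°)

C = 22.34°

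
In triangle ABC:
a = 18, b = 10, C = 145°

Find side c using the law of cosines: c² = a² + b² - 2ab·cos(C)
c² = 18² + 10² − 2·18·10·cos(145°)
cos(145°) ≈ -0.819152
c² ≈ 324 + 100 − 360·(-0.819152) ≈ 424 + 294.895 ≈ 718.895
c ≈ √718.895 ≈ 26.8122

c = 26.81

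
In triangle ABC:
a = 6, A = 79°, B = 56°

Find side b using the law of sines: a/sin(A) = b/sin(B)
a/sin(A) = b/sin(B)  ⇒  b = a·sin(B)/sin(A) = 6·sin(56°)/sin(79°)
sin(56°) ≈ 0.829038, sin(79°) ≈ 0.981627
b ≈ 6·0.829038/0.981627 ≈ 4.97423/0.981627 ≈ 5.06733

b = 5.067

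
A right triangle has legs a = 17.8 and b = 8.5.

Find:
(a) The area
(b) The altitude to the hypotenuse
(a) The legs are perpendicular, so Area = ½·a·b = ½·17.8·8.5 = ½·151.3 = 75.65
(b) Hypotenuse c = √(a² + b²) = √(316.84 + 72.25) = √389.09 ≈ 19.7254
    Area = ½·c·h_c  ⇒  h_c = 2·Area/c = 151.3/19.7254 ≈ 7.67033

Area = 75.65, h_c = 7.67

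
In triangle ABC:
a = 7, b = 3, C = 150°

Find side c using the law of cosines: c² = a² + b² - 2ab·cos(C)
c² = 7² + 3² − 2·7·3·cos(150°)
cos(150°) ≈ -0.866025
c² ≈ 49 + 9 − 42·(-0.866025) ≈ 58 + 36.3731 ≈ 94.3731
c ≈ √94.3731 ≈ 9.71458

c = 9.715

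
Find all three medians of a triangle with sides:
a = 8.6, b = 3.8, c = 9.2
Median formula: m_a = ½√(2b² + 2c² − a²) (and cyclically). a² = 73.96, b² = 14.44, c² = 84.64.
m_a = ½√(2·14.44 + 2·84.64 − 73.96) = ½√124.2 ≈ ½·11.1445 ≈ 5.57225
m_b = ½√(2·73.96 + 2·84.64 − 14.44) = ½√302.76 ≈ ½·17.4 ≈ 8.7
m_c = ½√(2·73.96 + 2·14.44 − 84.64) = ½√92.16 ≈ ½·9.6 ≈ 4.8

m_a = 5.572, m_b = 8.7, m_c = 4.8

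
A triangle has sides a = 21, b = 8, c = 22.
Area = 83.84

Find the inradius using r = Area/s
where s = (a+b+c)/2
s = (21 + 8 + 22)/2 = 51/2 = 25.5
r = Area/s = 83.84/25.5 ≈ 3.28784

r = 3.288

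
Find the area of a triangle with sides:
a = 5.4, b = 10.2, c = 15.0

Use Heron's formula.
s = (5.4 + 10.2 + 15.0)/2 = 30.6/2 = 15.3
s − a = 9.9, s − b = 5.1, s − c = 0.3
s(s−a)(s−b)(s−c) = 15.3·9.9·5.1·0.3 ≈ 231.749
Area = √231.749 ≈ 15.2233

Area = 15.22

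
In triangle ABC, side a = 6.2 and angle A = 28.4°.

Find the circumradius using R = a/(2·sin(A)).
R = a/(2·sin(A)) = 6.2/(2·sin(28.4°))
sin(28.4°) ≈ 0.475624
R ≈ 6.2/(2·0.475624) = 6.2/0.951248 ≈ 6.51775

R = 6.518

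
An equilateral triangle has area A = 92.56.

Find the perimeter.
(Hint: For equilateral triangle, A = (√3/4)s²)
A = (√3/4)s²  ⇒  s² = 4A/√3 = 4·92.56/√3 = 370.24/1.73205 ≈ 213.758
s ≈ √213.758 ≈ 14.6205
Perimeter = 3s ≈ 3·14.6205 ≈ 43.8614

Perimeter = 43.86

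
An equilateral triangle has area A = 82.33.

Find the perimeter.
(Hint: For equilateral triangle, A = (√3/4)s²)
A = (√3/4)s²  ⇒  s² = 4A/√3 = 4·82.33/√3 = 329.32/1.73205 ≈ 190.133
s ≈ √190.133 ≈ 13.7889
Perimeter = 3s ≈ 3·13.7889 ≈ 41.3666

Perimeter = 41.37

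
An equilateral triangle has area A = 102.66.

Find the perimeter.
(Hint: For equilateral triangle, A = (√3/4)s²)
A = (√3/4)s²  ⇒  s² = 4A/√3 = 4·102.66/√3 = 410.64/1.73205 ≈ 237.083
s ≈ √237.083 ≈ 15.3975
Perimeter = 3s ≈ 3·15.3975 ≈ 46.1925

Perimeter = 46.19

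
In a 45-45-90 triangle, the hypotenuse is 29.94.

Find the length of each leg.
In a 45-45-90 triangle hypotenuse = leg·√2, so leg = hypotenuse/√2.
Leg = 29.94/√2 ≈ 29.94/1.41421 ≈ 21.1708

Each leg = 21.17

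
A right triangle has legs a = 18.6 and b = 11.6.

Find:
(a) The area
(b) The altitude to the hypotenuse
(a) The legs are perpendicular, so Area = ½·a·b = ½·18.6·11.6 = ½·215.76 = 107.88
(b) Hypotenuse c = √(a² + b²) = √(345.96 + 134.56) = √480.52 ≈ 21.9208
    Area = ½·c·h_c  ⇒  h_c = 2·Area/c = 215.76/21.9208 ≈ 9.84272

Area = 107.88, h_c = 9.843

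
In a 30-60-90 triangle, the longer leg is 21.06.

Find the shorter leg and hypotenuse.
In a 30-60-90 triangle the sides are in ratio 1 : √3 : 2, so short leg = long leg/√3 and hypotenuse = 2·(short leg).
Short leg = 21.06/√3 ≈ 21.06/1.73205 ≈ 12.159
Hypotenuse = 2·12.159 ≈ 24.318

Short leg = 12.16, Hypotenuse = 24.32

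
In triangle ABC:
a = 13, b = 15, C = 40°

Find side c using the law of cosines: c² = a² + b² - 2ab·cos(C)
c² = 13² + 15² − 2·13·15·cos(40°)
cos(40°) ≈ 0.766044
c² ≈ 169 + 225 − 390·(0.766044) ≈ 394 − 298.757 ≈ 95.2427
c ≈ √95.2427 ≈ 9.75923

c = 9.759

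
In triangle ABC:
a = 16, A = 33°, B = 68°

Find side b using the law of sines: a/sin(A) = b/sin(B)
a/sin(A) = b/sin(B)  ⇒  b = a·sin(B)/sin(A) = 16·sin(68°)/sin(33°)
sin(68°) ≈ 0.927184, sin(33°) ≈ 0.544639
b ≈ 16·0.927184/0.544639 ≈ 14.8349/0.544639 ≈ 27.2381

b = 27.24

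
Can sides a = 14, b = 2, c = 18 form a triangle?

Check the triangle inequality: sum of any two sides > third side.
a + b vs c: 14 + 2 = 16 ≤ 18  ✗
a + c vs b: 14 + 18 = 32 > 2  ✓
b + c vs a: 2 + 18 = 20 > 14  ✓

No: 14 + 2 = 16 is not > 18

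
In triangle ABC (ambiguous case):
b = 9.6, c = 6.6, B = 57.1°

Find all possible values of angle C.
b/sin(B) = c/sin(C)  ⇒  sin(C) = c·sin(B)/b = 6.6·sin(57.1°)/9.6
sin(57.1°) ≈ 0.83962
sin(C) ≈ 6.6·0.83962/9.6 ≈ 5.54149/9.6 ≈ 0.577239
Candidate 1: C₁ = arcsin(0.577239) ≈ 35.2566°  →  A = 180° − 57.1° − 35.2566° ≈ 87.6434° > 0, valid
Candidate 2: C₂ = 180° − C₁ ≈ 144.743°  →  A = 180° − 57.1° − 144.743° ≈ -21.8434° ≤ 0, not a valid triangle

C = 35.26° (one solution)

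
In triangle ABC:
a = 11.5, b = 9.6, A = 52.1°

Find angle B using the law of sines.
a/sin(A) = b/sin(B)  ⇒  sin(B) = b·sin(A)/a = 9.6·sin(52.1°)/11.5
sin(52.1°) ≈ 0.789084
sin(B) ≈ 9.6·0.789084/11.5 ≈ 7.57521/11.5 ≈ 0.658714
B = arcsin(0.658714) ≈ 41.2018°
(Since b ≤ a we need B ≤ A, so the obtuse alternative 180° − 41.2018° ≈ 138.798° is rejected.)

B = 41.2°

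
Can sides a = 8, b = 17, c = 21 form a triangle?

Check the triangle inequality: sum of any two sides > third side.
a + b vs c: 8 + 17 = 25 > 21  ✓
a + c vs b: 8 + 21 = 29 > 17  ✓
b + c vs a: 17 + 21 = 38 > 8  ✓

Yes, triangle inequality satisfied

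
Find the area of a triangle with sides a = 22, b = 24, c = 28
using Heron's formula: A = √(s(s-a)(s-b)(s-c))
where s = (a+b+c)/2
s = (22 + 24 + 28)/2 = 74/2 = 37
s − a = 15, s − b = 13, s − c = 9
s(s−a)(s−b)(s−c) = 37·15·13·9 = 64935
Area = √64935 ≈ 254.823

s = 37.0, Area = 254.8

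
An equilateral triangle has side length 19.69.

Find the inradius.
r = Area/s with s the semi-perimeter.
Area = (√3/4)·19.69² = (√3/4)·387.6961 ≈ 0.433013·387.6961 ≈ 167.877
s = 3·19.69/2 = 29.535
r ≈ 167.877/29.535 ≈ 5.68401
(Equivalently r = side/(2√3) = 19.69/3.4641 ≈ 5.68401.)

r = 5.684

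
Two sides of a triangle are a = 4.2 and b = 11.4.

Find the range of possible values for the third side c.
Triangle inequality: |a − b| < c < a + b
|a − b| = |4.2 − 11.4| = 7.2
a + b = 4.2 + 11.4 = 15.6

7.2 < c < 15.6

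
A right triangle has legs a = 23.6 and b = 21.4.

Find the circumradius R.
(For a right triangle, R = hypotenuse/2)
Hypotenuse c = √(a² + b²) = √(556.96 + 457.96) = √1014.92 ≈ 31.8578
R = c/2 ≈ 31.8578/2 ≈ 15.9289

R = 15.93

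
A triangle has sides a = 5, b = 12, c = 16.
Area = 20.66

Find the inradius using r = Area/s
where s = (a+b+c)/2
s = (5 + 12 + 16)/2 = 33/2 = 16.5
r = Area/s = 20.66/16.5 ≈ 1.25212

r = 1.252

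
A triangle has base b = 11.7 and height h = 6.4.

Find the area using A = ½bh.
A = ½·b·h = ½·11.7·6.4 = ½·74.88 = 37.44

Area = 37.44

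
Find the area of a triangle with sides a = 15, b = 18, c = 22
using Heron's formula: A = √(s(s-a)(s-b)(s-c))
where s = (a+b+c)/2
s = (15 + 18 + 22)/2 = 55/2 = 27.5
s − a = 12.5, s − b = 9.5, s − c = 5.5
s(s−a)(s−b)(s−c) = 27.5·12.5·9.5·5.5 = 17960.9375
Area = √17960.9375 ≈ 134.018

s = 27.5, Area = 134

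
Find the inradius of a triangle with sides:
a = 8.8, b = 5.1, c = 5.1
r = Area/s where s is the semi-perimeter.
s = (8.8 + 5.1 + 5.1)/2 = 19/2 = 9.5
Area = √(s(s−a)(s−b)(s−c)) = √(9.5·0.7·4.4·4.4) ≈ √128.744 ≈ 11.3465
r ≈ 11.3465/9.5 ≈ 1.19437

r = 1.194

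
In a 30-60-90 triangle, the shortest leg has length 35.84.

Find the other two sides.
In a 30-60-90 triangle the sides are in ratio 1 : √3 : 2 (short leg : long leg : hypotenuse).
Long leg = 35.84·√3 ≈ 35.84·1.73205 ≈ 62.0767
Hypotenuse = 2·35.84 = 71.68

Long leg = 35.84√3 = 62.08, Hypotenuse = 71.68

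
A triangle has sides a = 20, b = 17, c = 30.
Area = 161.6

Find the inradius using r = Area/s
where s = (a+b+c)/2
s = (20 + 17 + 30)/2 = 67/2 = 33.5
r = Area/s = 161.6/33.5 ≈ 4.82388

r = 4.824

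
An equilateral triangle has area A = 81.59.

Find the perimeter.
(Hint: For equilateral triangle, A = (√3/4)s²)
A = (√3/4)s²  ⇒  s² = 4A/√3 = 4·81.59/√3 = 326.36/1.73205 ≈ 188.424
s ≈ √188.424 ≈ 13.7268
Perimeter = 3s ≈ 3·13.7268 ≈ 41.1803

Perimeter = 41.18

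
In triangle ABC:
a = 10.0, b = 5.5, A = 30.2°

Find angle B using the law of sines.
a/sin(A) = b/sin(B)  ⇒  sin(B) = b·sin(A)/a = 5.5·sin(30.2°)/10.0
sin(30.2°) ≈ 0.50302
sin(B) ≈ 5.5·0.50302/10.0 ≈ 2.76661/10.0 ≈ 0.276661
B = arcsin(0.276661) ≈ 16.061°
(Since b ≤ a we need B ≤ A, so the obtuse alternative 180° − 16.061° ≈ 163.939° is rejected.)

B = 16.06°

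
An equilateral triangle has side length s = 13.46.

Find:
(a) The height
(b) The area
(a) The height splits the triangle into two 30-60-90 halves: h = s·√3/2 = 13.46·1.73205/2 ≈ 23.3134/2 ≈ 11.6567
(b) Area = (√3/4)·s² = (√3/4)·13.46² = (√3/4)·181.1716 ≈ 0.433013·181.1716 ≈ 78.4496

Height = 11.66, Area = 78.45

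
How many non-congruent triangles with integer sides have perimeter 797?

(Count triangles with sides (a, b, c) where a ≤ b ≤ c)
Let a ≤ b ≤ c with a + b + c = 797. The only binding inequality is a + b > c, i.e. 797 − c > c, so c < 797/2; and c ≥ 797/3 since c is the largest side.
So 266 ≤ c ≤ 398. For each c, b runs from ⌈(797 − c)/2⌉ up to c (then a = 797 − b − c satisfies 1 ≤ a ≤ b automatically), giving c − ⌈(797 − c)/2⌉ + 1 choices.
Summing over c: 1 + 3 + 4 + 6 + … + 198 + 199  (133 terms, c = 266, …, 398) = 13333
Check (closed form: nearest integer to p²/48 for even p, (p+3)²/48 for odd p): (797+3)²/48 = 800²/48 = 640000/48 ≈ 13333.33 → 13333

13333 triangles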